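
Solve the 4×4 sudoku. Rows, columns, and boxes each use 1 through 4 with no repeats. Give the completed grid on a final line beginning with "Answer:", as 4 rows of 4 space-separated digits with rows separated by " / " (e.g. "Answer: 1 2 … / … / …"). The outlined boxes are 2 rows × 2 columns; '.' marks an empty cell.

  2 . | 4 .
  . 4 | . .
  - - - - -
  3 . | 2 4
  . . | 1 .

Step 1. [r1c2∈{1,3}] col 2 places 3 nowhere but r1c2. So r1c2=3.
Step 2. [r2c4∈{1,2,3}] across row 2, 2 lands solely at r2c4 ⇒ r2c4=2.
Step 3. [r4c2∈{2}] r4c2 is down to just 2 ⇒ r4c2=2.
Step 4. [r4c4∈{3}] r4c4 has the single candidate 3, so r4c4=3.
Step 5. [r1c4∈{1}] r1c4's peers cover all but 1 ⇒ r1c4=1.
Step 6. [r2c3∈{3}] only 3 remains possible at r2c3 ⇒ r2c3=3.
Step 7. [r4c1∈{4}] only 4 remains possible at r4c1, so r4c1=4.
Step 8. [r3c2∈{1}] r3c2 is down to just 1. So r3c2=1.
Step 9. [r2c1∈{1}] nothing but 1 survives at r2c1, so r2c1=1.

Answer: 2 3 4 1 / 1 4 3 2 / 3 1 2 4 / 4 2 1 3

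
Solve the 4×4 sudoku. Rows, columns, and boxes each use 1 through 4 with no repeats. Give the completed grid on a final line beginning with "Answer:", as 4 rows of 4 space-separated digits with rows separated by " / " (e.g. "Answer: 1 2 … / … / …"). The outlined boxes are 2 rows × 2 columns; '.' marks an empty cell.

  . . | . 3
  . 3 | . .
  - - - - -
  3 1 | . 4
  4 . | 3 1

Step 1. [r2c3∈{1,2,4}] row 2 places 4 nowhere but r2c3. So r2c3=4.
Step 2. [r2c4∈{2}] nothing but 2 survives at r2c4 ⇒ r2c4=2.
Step 3. [r1c1∈{1,2}] col 1 places 2 nowhere but r1c1 ⇒ r1c1=2.
Step 4. [r1c3∈{1}] nothing but 1 survives at r1c3, so r1c3=1.
Step 5. [r4c2∈{2}] only 2 remains possible at r4c2, so r4c2=2.
Step 6. [r3c3∈{2}] r3c3 has the single candidate 2, so r3c3=2.
Step 7. [r1c2∈{4}] r1c2's peers cover all but 4, so r1c2=4.
Step 8. [r2c1∈{1}] r2c1 has the single candidate 1, so r2c1=1.

Answer: 2 4 1 3 / 1 3 4 2 / 3 1 2 4 / 4 2 3 1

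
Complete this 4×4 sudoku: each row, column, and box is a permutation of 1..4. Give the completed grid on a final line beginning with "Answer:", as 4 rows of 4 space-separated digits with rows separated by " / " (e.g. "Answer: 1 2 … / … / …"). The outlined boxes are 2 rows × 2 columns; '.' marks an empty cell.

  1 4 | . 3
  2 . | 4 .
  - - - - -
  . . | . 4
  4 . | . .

Step 1. [r4c4∈{1,2}] 2 has one home in col 4: r4c4 ⇒ r4c4=2.
Step 2. [r3c1∈{3}] r3c1 is down to just 3 ⇒ r3c1=3.
Step 3. [r3c3∈{1}] r3c3 has the single candidate 1, so r3c3=1.
Step 4. [r2c4∈{1}] only 1 remains possible at r2c4 ⇒ r2c4=1.
Step 5. [r4c2∈{1}] r4c2's peers cover all but 1 ⇒ r4c2=1.
Step 6. [r1c3∈{2}] nothing but 2 survives at r1c3. So r1c3=2.
Step 7. [r4c3∈{3}] only 3 remains possible at r4c3, so r4c3=3.
Step 8. [r3c2∈{2}] r3c2 has the single candidate 2 ⇒ r3c2=2.
Step 9. [r2c2∈{3}] r2c2's peers cover all but 3. So r2c2=3.

Answer: 1 4 2 3 / 2 3 4 1 / 3 2 1 4 / 4 1 3 2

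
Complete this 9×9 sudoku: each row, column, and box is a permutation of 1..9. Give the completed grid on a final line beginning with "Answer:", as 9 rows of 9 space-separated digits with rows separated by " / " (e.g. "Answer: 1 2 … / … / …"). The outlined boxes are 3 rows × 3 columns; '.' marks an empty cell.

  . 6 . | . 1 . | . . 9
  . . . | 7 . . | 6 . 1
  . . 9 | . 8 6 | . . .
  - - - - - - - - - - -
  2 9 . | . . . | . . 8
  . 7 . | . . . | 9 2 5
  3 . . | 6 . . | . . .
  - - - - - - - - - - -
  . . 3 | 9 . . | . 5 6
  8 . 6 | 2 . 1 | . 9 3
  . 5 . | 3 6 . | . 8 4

Step 1. [r9c6∈{7}] r9c6 is down to just 7, so r9c6=7.
Step 2. [r1c3∈{2,4,5,7,8}] col 3 places 7 nowhere but r1c3. So r1c3=7.
Step 3. [r7c5∈{4}] r7c5 has the single candidate 4, so r7c5=4.
Step 4. [r6c9∈{7}] r6c9 has the single candidate 7, so r6c9=7.
Step 5. [r5c4∈{1,4,8}] in col 4, 8 fits only at r5c4. So r5c4=8.
Step 6. [r4c4∈{1,4,5}] 1 has one home in col 4: r4c4. So r4c4=1.
Step 7. [r1c7∈{2,3,4,5,8}] 8 has one home in row 1: r1c7, so r1c7=8.
Step 8. [r3c7∈{2,3,4,5,7}] col 7 places 5 nowhere but r3c7, so r3c7=5.
Step 9. [r3c4∈{4}] only 4 remains possible at r3c4 ⇒ r3c4=4.
Step 10. [r1c6∈{2,3,5}] row 1 places 2 nowhere but r1c6. So r1c6=2.
Step 11. [r4c7∈{3,4}] in col 7, 3 fits only at r4c7 ⇒ r4c7=3.
Step 12. [r6c7∈{1,4}] col 7 places 4 nowhere but r6c7. So r6c7=4.
Step 13. [r3c1∈{1}] r3c1's peers cover all but 1. So r3c1=1.
Step 14. [r5c3∈{1,4}] 1 has one home in row 5: r5c3, so r5c3=1.
Step 15. [r8c5∈{5}] r8c5 has the single candidate 5. So r8c5=5.
Step 16. [r9c3∈{2}] r9c3's peers cover all but 2, so r9c3=2.
Step 17. [r2c2∈{2,3,4,8}] in row 2, 2 fits only at r2c2. So r2c2=2.
Step 18. [r1c8∈{3,4}] r1c8 is the only open cell in row 1 admitting 3, so r1c8=3.
Step 19. [r1c1∈{4,5}] r1c1 is the only open cell in row 1 admitting 4, so r1c1=4.
Step 20. [r5c5∈{3}] r5c5 has the single candidate 3, so r5c5=3.
Step 21. [r7c7∈{1,2,7}] across row 7, 2 lands solely at r7c7, so r7c7=2.
Step 22. [r4c3∈{4,5}] across col 3, 4 lands solely at r4c3 ⇒ r4c3=4.
Step 23. [r6c3∈{5,8}] in box 4, 5 fits only at r6c3, so r6c3=5.
Step 24. [r2c6∈{3,5,9}] 3 has one home in row 2: r2c6, so r2c6=3.
Step 25. [r6c5∈{2,9}] row 6 places 2 nowhere but r6c5. So r6c5=2.
Step 26. [r3c2∈{3}] only 3 remains possible at r3c2 ⇒ r3c2=3.
Step 27. [r6c6∈{9}] nothing but 9 survives at r6c6, so r6c6=9.
Step 28. [r2c5∈{9}] r2c5's peers cover all but 9. So r2c5=9.
Step 29. [r5c6∈{4}] nothing but 4 survives at r5c6. So r5c6=4.
Step 30. [r9c1∈{9}] r9c1's peers cover all but 9. So r9c1=9.
Step 31. [r6c8∈{1}] only 1 remains possible at r6c8 ⇒ r6c8=1.
Step 32. [r2c8∈{4}] r2c8 has the single candidate 4, so r2c8=4.
Step 33. [r5c1∈{6}] nothing but 6 survives at r5c1, so r5c1=6.
Step 34. [r3c8∈{7}] only 7 remains possible at r3c8, so r3c8=7.
Step 35. [r8c7∈{7}] r8c7 is down to just 7. So r8c7=7.
Step 36. [r9c7∈{1}] r9c7 is down to just 1. So r9c7=1.
Step 37. [r8c2∈{4}] nothing but 4 survives at r8c2, so r8c2=4.
Step 38. [r4c8∈{6}] r4c8's peers cover all but 6 ⇒ r4c8=6.
Step 39. [r4c6∈{5}] r4c6's peers cover all but 5, so r4c6=5.
Step 40. [r3c9∈{2}] only 2 remains possible at r3c9. So r3c9=2.
Step 41. [r4c5∈{7}] nothing but 7 survives at r4c5 ⇒ r4c5=7.
Step 42. [r2c3∈{8}] r2c3 has the single candidate 8. So r2c3=8.
Step 43. [r7c6∈{8}] nothing but 8 survives at r7c6, so r7c6=8.
Step 44. [r1c4∈{5}] nothing but 5 survives at r1c4. So r1c4=5.
Step 45. [r2c1∈{5}] r2c1 is down to just 5 ⇒ r2c1=5.
Step 46. [r7c1∈{7}] nothing but 7 survives at r7c1, so r7c1=7.
Step 47. [r6c2∈{8}] nothing but 8 survives at r6c2 ⇒ r6c2=8.
Step 48. [r7c2∈{1}] nothing but 1 survives at r7c2. So r7c2=1.

Answer: 4 6 7 5 1 2 8 3 9 / 5 2 8 7 9 3 6 4 1 / 1 3 9 4 8 6 5 7 2 / 2 9 4 1 7 5 3 6 8 / 6 7 1 8 3 4 9 2 5 / 3 8 5 6 2 9 4 1 7 / 7 1 3 9 4 8 2 5 6 / 8 4 6 2 5 1 7 9 3 / 9 5 2 3 6 7 1 8 4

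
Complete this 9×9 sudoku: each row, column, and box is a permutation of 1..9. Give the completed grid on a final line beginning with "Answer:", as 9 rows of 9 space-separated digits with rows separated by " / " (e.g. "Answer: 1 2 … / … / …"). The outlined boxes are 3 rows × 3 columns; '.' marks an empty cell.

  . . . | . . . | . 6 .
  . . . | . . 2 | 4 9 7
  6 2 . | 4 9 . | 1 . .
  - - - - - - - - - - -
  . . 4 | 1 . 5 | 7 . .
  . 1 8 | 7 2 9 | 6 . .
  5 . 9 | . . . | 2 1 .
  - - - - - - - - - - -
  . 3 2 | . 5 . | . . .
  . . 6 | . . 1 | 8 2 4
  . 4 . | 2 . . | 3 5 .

Step 1. [r1c7∈{5}] only 5 remains possible at r1c7 ⇒ r1c7=5.
Step 2. [r1c1∈{1,3,4,7,8,9}] in row 1, 4 fits only at r1c1. So r1c1=4.
Step 3. [r2c4∈{3,5,6,8}] r2c4 is the only open cell in col 4 admitting 5 ⇒ r2c4=5.
Step 4. [r2c5∈{1,3,6,8}] r2c5 is the only open cell in row 2 admitting 6, so r2c5=6.
Step 5. [r4c9∈{3,8,9}] r4c9 is the only open cell in row 4 admitting 9 ⇒ r4c9=9.
Step 6. [r9c1∈{1,7,8,9}] 9 has one home in row 9: r9c1 ⇒ r9c1=9.
Step 7. [r7c1∈{1,7,8}] r7c1 is the only open cell in box 7 admitting 8 ⇒ r7c1=8.
Step 8. [r9c3∈{1,7}] box 7 places 1 nowhere but r9c3. So r9c3=1.
Step 9. [r5c1∈{3}] r5c1's peers cover all but 3, so r5c1=3.
Step 10. [r6c5∈{3,4,8}] in col 5, 4 fits only at r6c5, so r6c5=4.
Step 11. [r6c2∈{6,7}] row 6 places 7 nowhere but r6c2 ⇒ r6c2=7.
Step 12. [r1c5∈{1,3,7,8}] 1 has one home in row 1: r1c5, so r1c5=1.
Step 13. [r2c3∈{3}] r2c3 is down to just 3 ⇒ r2c3=3.
Step 14. [r1c3∈{7}] only 7 remains possible at r1c3, so r1c3=7.
Step 15. [r3c6∈{3,7,8}] row 3 places 7 nowhere but r3c6. So r3c6=7.
Step 16. [r9c9∈{6}] only 6 remains possible at r9c9, so r9c9=6.
Step 17. [r9c6∈{8}] r9c6 has the single candidate 8. So r9c6=8.
Step 18. [r1c4∈{3,8}] 8 has one home in box 2: r1c4, so r1c4=8.
Step 19. [r6c9∈{3,8}] 8 has one home in row 6: r6c9. So r6c9=8.
Step 20. [r3c9∈{3}] r3c9 is down to just 3, so r3c9=3.
Step 21. [r8c4∈{3,9}] row 8 places 9 nowhere but r8c4 ⇒ r8c4=9.
Step 22. [r6c4∈{3,6}] r6c4 is the only open cell in col 4 admitting 3 ⇒ r6c4=3.
Step 23. [r9c5∈{7}] nothing but 7 survives at r9c5, so r9c5=7.
Step 24. [r6c6∈{6}] only 6 remains possible at r6c6. So r6c6=6.
Step 25. [r4c8∈{3}] r4c8 is down to just 3 ⇒ r4c8=3.
Step 26. [r7c8∈{7}] r7c8's peers cover all but 7 ⇒ r7c8=7.
Step 27. [r1c9∈{2}] r1c9 has the single candidate 2, so r1c9=2.
Step 28. [r8c2∈{5}] r8c2 has the single candidate 5, so r8c2=5.
Step 29. [r7c7∈{9}] r7c7 has the single candidate 9, so r7c7=9.
Step 30. [r1c6∈{3}] r1c6 has the single candidate 3. So r1c6=3.
Step 31. [r7c9∈{1}] nothing but 1 survives at r7c9. So r7c9=1.
Step 32. [r5c8∈{4}] r5c8's peers cover all but 4, so r5c8=4.
Step 33. [r4c2∈{6}] r4c2's peers cover all but 6, so r4c2=6.
Step 34. [r4c1∈{2}] nothing but 2 survives at r4c1. So r4c1=2.
Step 35. [r4c5∈{8}] r4c5 has the single candidate 8 ⇒ r4c5=8.
Step 36. [r7c4∈{6}] only 6 remains possible at r7c4. So r7c4=6.
Step 37. [r2c1∈{1}] only 1 remains possible at r2c1 ⇒ r2c1=1.
Step 38. [r3c8∈{8}] r3c8's peers cover all but 8 ⇒ r3c8=8.
Step 39. [r7c6∈{4}] nothing but 4 survives at r7c6, so r7c6=4.
Step 40. [r8c5∈{3}] r8c5 is down to just 3. So r8c5=3.
Step 41. [r5c9∈{5}] r5c9 has the single candidate 5. So r5c9=5.
Step 42. [r2c2∈{8}] nothing but 8 survives at r2c2, so r2c2=8.
Step 43. [r3c3∈{5}] r3c3 has the single candidate 5 ⇒ r3c3=5.
Step 44. [r8c1∈{7}] nothing but 7 survives at r8c1, so r8c1=7.
Step 45. [r1c2∈{9}] r1c2 has the single candidate 9, so r1c2=9.

Answer: 4 9 7 8 1 3 5 6 2 / 1 8 3 5 6 2 4 9 7 / 6 2 5 4 9 7 1 8 3 / 2 6 4 1 8 5 7 3 9 / 3 1 8 7 2 9 6 4 5 / 5 7 9 3 4 6 2 1 8 / 8 3 2 6 5 4 9 7 1 / 7 5 6 9 3 1 8 2 4 / 9 4 1 2 7 8 3 5 6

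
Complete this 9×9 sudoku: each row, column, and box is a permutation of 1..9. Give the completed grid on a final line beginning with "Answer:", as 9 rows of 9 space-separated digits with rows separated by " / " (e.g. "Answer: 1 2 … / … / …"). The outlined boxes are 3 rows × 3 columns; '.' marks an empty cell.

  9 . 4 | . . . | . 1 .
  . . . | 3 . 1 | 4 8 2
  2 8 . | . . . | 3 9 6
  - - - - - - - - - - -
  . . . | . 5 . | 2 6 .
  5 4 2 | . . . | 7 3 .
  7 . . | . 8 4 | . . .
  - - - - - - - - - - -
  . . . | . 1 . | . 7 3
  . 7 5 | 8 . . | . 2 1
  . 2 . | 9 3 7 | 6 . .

Step 1. [r8c6∈{6}] nothing but 6 survives at r8c6. So r8c6=6.
Step 2. [r1c7∈{5}] r1c7 has the single candidate 5. So r1c7=5.
Step 3. [r2c1∈{6}] r2c1's peers cover all but 6, so r2c1=6.
Step 4. [r6c4∈{1,2,6}] row 6 places 2 nowhere but r6c4. So r6c4=2.
Step 5. [r3c3∈{1,7}] 1 has one home in row 3: r3c3, so r3c3=1.
Step 6. [r9c3∈{8}] only 8 remains possible at r9c3 ⇒ r9c3=8.
Step 7. [r4c6∈{3,9}] in col 6, 3 fits only at r4c6 ⇒ r4c6=3.
Step 8. [r4c3∈{9}] r4c3's peers cover all but 9. So r4c3=9.
Step 9. [r4c2∈{1}] r4c2 is down to just 1 ⇒ r4c2=1.
Step 10. [r1c5∈{2,6,7}] r1c5 is the only open cell in col 5 admitting 2 ⇒ r1c5=2.
Step 11. [r8c5∈{4}] r8c5's peers cover all but 4. So r8c5=4.
Step 12. [r3c5∈{7}] r3c5 is down to just 7, so r3c5=7.
Step 13. [r9c8∈{4,5}] r9c8 is the only open cell in col 8 admitting 4, so r9c8=4.
Step 14. [r6c3∈{3,6}] col 3 places 3 nowhere but r6c3 ⇒ r6c3=3.
Step 15. [r3c6∈{5}] r3c6's peers cover all but 5, so r3c6=5.
Step 16. [r8c7∈{9}] nothing but 9 survives at r8c7, so r8c7=9.
Step 17. [r5c9∈{8,9}] 8 has one home in row 5: r5c9, so r5c9=8.
Step 18. [r5c5∈{6,9}] col 5 places 6 nowhere but r5c5 ⇒ r5c5=6.
Step 19. [r6c9∈{5,9}] across row 6, 9 lands solely at r6c9, so r6c9=9.
Step 20. [r7c3∈{6}] only 6 remains possible at r7c3. So r7c3=6.
Step 21. [r1c6∈{8}] r1c6 has the single candidate 8, so r1c6=8.
Step 22. [r6c2∈{6}] r6c2's peers cover all but 6, so r6c2=6.
Step 23. [r7c6∈{2}] r7c6 has the single candidate 2, so r7c6=2.
Step 24. [r2c3∈{7}] r2c3 has the single candidate 7, so r2c3=7.
Step 25. [r7c2∈{9}] r7c2 has the single candidate 9. So r7c2=9.
Step 26. [r9c1∈{1}] r9c1's peers cover all but 1 ⇒ r9c1=1.
Step 27. [r1c9∈{7}] r1c9 has the single candidate 7. So r1c9=7.
Step 28. [r3c4∈{4}] nothing but 4 survives at r3c4 ⇒ r3c4=4.
Step 29. [r4c4∈{7}] r4c4's peers cover all but 7. So r4c4=7.
Step 30. [r2c2∈{5}] nothing but 5 survives at r2c2 ⇒ r2c2=5.
Step 31. [r7c1∈{4}] r7c1 is down to just 4 ⇒ r7c1=4.
Step 32. [r4c1∈{8}] r4c1's peers cover all but 8 ⇒ r4c1=8.
Step 33. [r4c9∈{4}] only 4 remains possible at r4c9 ⇒ r4c9=4.
Step 34. [r6c8∈{5}] nothing but 5 survives at r6c8 ⇒ r6c8=5.
Step 35. [r2c5∈{9}] r2c5 has the single candidate 9 ⇒ r2c5=9.
Step 36. [r9c9∈{5}] only 5 remains possible at r9c9. So r9c9=5.
Step 37. [r5c6∈{9}] r5c6's peers cover all but 9 ⇒ r5c6=9.
Step 38. [r8c1∈{3}] only 3 remains possible at r8c1. So r8c1=3.
Step 39. [r1c2∈{3}] r1c2 has the single candidate 3, so r1c2=3.
Step 40. [r1c4∈{6}] only 6 remains possible at r1c4 ⇒ r1c4=6.
Step 41. [r6c7∈{1}] r6c7's peers cover all but 1. So r6c7=1.
Step 42. [r7c7∈{8}] r7c7's peers cover all but 8 ⇒ r7c7=8.
Step 43. [r7c4∈{5}] r7c4 has the single candidate 5, so r7c4=5.
Step 44. [r5c4∈{1}] only 1 remains possible at r5c4. So r5c4=1.

Answer: 9 3 4 6 2 8 5 1 7 / 6 5 7 3 9 1 4 8 2 / 2 8 1 4 7 5 3 9 6 / 8 1 9 7 5 3 2 6 4 / 5 4 2 1 6 9 7 3 8 / 7 6 3 2 8 4 1 5 9 / 4 9 6 5 1 2 8 7 3 / 3 7 5 8 4 6 9 2 1 / 1 2 8 9 3 7 6 4 5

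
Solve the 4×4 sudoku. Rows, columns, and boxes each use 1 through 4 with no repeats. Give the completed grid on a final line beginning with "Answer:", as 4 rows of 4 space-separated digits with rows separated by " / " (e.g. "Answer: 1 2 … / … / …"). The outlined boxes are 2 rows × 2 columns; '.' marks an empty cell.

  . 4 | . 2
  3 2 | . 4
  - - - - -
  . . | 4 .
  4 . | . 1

Step 1. [r4c2∈{3}] r4c2 has the single candidate 3 ⇒ r4c2=3.
Step 2. [r1c1∈{1}] nothing but 1 survives at r1c1 ⇒ r1c1=1.
Step 3. [r3c4∈{3}] nothing but 3 survives at r3c4. So r3c4=3.
Step 4. [r3c2∈{1}] r3c2 is down to just 1 ⇒ r3c2=1.
Step 5. [r3c1∈{2}] only 2 remains possible at r3c1 ⇒ r3c1=2.
Step 6. [r4c3∈{2}] r4c3 is down to just 2 ⇒ r4c3=2.
Step 7. [r2c3∈{1}] nothing but 1 survives at r2c3. So r2c3=1.
Step 8. [r1c3∈{3}] nothing but 3 survives at r1c3, so r1c3=3.

Answer: 1 4 3 2 / 3 2 1 4 / 2 1 4 3 / 4 3 2 1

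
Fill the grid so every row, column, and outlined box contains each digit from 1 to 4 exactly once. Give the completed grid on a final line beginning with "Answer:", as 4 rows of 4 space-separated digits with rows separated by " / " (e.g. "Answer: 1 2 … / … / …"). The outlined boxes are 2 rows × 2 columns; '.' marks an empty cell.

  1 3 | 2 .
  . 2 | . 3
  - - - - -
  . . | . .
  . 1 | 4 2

Step 1. [r3c1∈{2,3,4}] row 3 places 2 nowhere but r3c1, so r3c1=2.
Step 2. [r2c3∈{1}] only 1 remains possible at r2c3 ⇒ r2c3=1.
Step 3. [r3c4∈{1}] r3c4 has the single candidate 1. So r3c4=1.
Step 4. [r2c1∈{4}] r2c1 has the single candidate 4. So r2c1=4.
Step 5. [r3c3∈{3}] r3c3's peers cover all but 3. So r3c3=3.
Step 6. [r4c1∈{3}] only 3 remains possible at r4c1. So r4c1=3.
Step 7. [r1c4∈{4}] r1c4 is down to just 4, so r1c4=4.
Step 8. [r3c2∈{4}] r3c2 is down to just 4 ⇒ r3c2=4.

Answer: 1 3 2 4 / 4 2 1 3 / 2 4 3 1 / 3 1 4 2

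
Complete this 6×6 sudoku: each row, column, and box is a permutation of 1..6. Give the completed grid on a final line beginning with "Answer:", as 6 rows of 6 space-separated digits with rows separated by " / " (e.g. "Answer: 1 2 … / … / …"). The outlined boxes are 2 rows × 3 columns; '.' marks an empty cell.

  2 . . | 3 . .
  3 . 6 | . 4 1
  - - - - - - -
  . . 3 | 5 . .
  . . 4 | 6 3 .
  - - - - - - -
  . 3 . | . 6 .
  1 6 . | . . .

Step 1. [r4c6∈{2}] r4c6's peers cover all but 2 ⇒ r4c6=2.
Step 2. [r1c5∈{5}] r1c5's peers cover all but 5 ⇒ r1c5=5.
Step 3. [r6c5∈{2}] r6c5 is down to just 2 ⇒ r6c5=2.
Step 4. [r4c2∈{1,5}] in row 4, 1 fits only at r4c2. So r4c2=1.
Step 5. [r6c4∈{4}] r6c4 is down to just 4, so r6c4=4.
Step 6. [r5c6∈{5}] r5c6 is down to just 5 ⇒ r5c6=5.
Step 7. [r6c6∈{3}] only 3 remains possible at r6c6. So r6c6=3.
Step 8. [r1c2∈{4}] only 4 remains possible at r1c2, so r1c2=4.
Step 9. [r6c3∈{5}] nothing but 5 survives at r6c3, so r6c3=5.
Step 10. [r5c4∈{1}] only 1 remains possible at r5c4, so r5c4=1.
Step 11. [r3c1∈{6}] only 6 remains possible at r3c1, so r3c1=6.
Step 12. [r5c1∈{4}] r5c1 has the single candidate 4 ⇒ r5c1=4.
Step 13. [r3c5∈{1}] r3c5 is down to just 1, so r3c5=1.
Step 14. [r2c2∈{5}] r2c2's peers cover all but 5 ⇒ r2c2=5.
Step 15. [r4c1∈{5}] only 5 remains possible at r4c1, so r4c1=5.
Step 16. [r2c4∈{2}] nothing but 2 survives at r2c4. So r2c4=2.
Step 17. [r5c3∈{2}] r5c3's peers cover all but 2. So r5c3=2.
Step 18. [r3c2∈{2}] r3c2 is down to just 2. So r3c2=2.
Step 19. [r1c3∈{1}] nothing but 1 survives at r1c3, so r1c3=1.
Step 20. [r1c6∈{6}] only 6 remains possible at r1c6 ⇒ r1c6=6.
Step 21. [r3c6∈{4}] r3c6's peers cover all but 4, so r3c6=4.

Answer: 2 4 1 3 5 6 / 3 5 6 2 4 1 / 6 2 3 5 1 4 / 5 1 4 6 3 2 / 4 3 2 1 6 5 / 1 6 5 4 2 3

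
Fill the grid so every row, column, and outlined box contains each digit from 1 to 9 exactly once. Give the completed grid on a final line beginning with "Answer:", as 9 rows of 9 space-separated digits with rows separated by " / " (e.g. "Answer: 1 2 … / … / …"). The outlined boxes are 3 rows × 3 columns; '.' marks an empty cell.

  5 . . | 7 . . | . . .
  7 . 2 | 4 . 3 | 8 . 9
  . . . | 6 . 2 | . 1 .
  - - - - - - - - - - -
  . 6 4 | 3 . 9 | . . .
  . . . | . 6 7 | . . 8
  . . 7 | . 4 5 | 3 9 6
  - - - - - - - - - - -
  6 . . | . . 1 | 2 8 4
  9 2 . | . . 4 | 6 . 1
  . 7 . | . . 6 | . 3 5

Step 1. [r2c2∈{1}] r2c2 is down to just 1. So r2c2=1.
Step 2. [r6c2∈{8}] r6c2's peers cover all but 8, so r6c2=8.
Step 3. [r4c5∈{1,2,8}] 8 has one home in row 4: r4c5. So r4c5=8.
Step 4. [r1c3∈{3,6,8,9}] in col 3, 6 fits only at r1c3, so r1c3=6.
Step 5. [r2c5∈{5}] r2c5's peers cover all but 5, so r2c5=5.
Step 6. [r3c5∈{9}] r3c5 has the single candidate 9, so r3c5=9.
Step 7. [r3c7∈{4,5,7}] in row 3, 5 fits only at r3c7. So r3c7=5.
Step 8. [r5c3∈{1,3,5,9}] col 3 places 9 nowhere but r5c3, so r5c3=9.
Step 9. [r4c7∈{1,7}] r4c7 is the only open cell in col 7 admitting 7 ⇒ r4c7=7.
Step 10. [r4c9∈{2}] r4c9's peers cover all but 2. So r4c9=2.
Step 11. [r5c7∈{1,4}] r5c7 is the only open cell in col 7 admitting 1. So r5c7=1.
Step 12. [r5c4∈{2}] r5c4 has the single candidate 2. So r5c4=2.
Step 13. [r9c1∈{1,4,8}] 4 has one home in row 9: r9c1, so r9c1=4.
Step 14. [r5c2∈{3,5}] r5c2 is the only open cell in box 4 admitting 5. So r5c2=5.
Step 15. [r7c2∈{3}] only 3 remains possible at r7c2 ⇒ r7c2=3.
Step 16. [r3c3∈{3,8}] 3 has one home in col 3: r3c3 ⇒ r3c3=3.
Step 17. [r7c3∈{5}] r7c3 has the single candidate 5, so r7c3=5.
Step 18. [r8c3∈{8}] nothing but 8 survives at r8c3 ⇒ r8c3=8.
Step 19. [r1c7∈{4}] r1c7 is down to just 4. So r1c7=4.
Step 20. [r6c4∈{1}] r6c4's peers cover all but 1, so r6c4=1.
Step 21. [r9c4∈{8,9}] row 9 places 8 nowhere but r9c4, so r9c4=8.
Step 22. [r8c5∈{3,7}] in row 8, 3 fits only at r8c5 ⇒ r8c5=3.
Step 23. [r1c2∈{9}] r1c2's peers cover all but 9, so r1c2=9.
Step 24. [r5c8∈{4}] only 4 remains possible at r5c8. So r5c8=4.
Step 25. [r3c2∈{4}] r3c2 has the single candidate 4, so r3c2=4.
Step 26. [r4c1∈{1}] r4c1 is down to just 1, so r4c1=1.
Step 27. [r8c8∈{7}] r8c8 is down to just 7, so r8c8=7.
Step 28. [r4c8∈{5}] r4c8 has the single candidate 5, so r4c8=5.
Step 29. [r7c4∈{9}] r7c4 is down to just 9 ⇒ r7c4=9.
Step 30. [r8c4∈{5}] r8c4 has the single candidate 5 ⇒ r8c4=5.
Step 31. [r7c5∈{7}] nothing but 7 survives at r7c5, so r7c5=7.
Step 32. [r5c1∈{3}] r5c1's peers cover all but 3 ⇒ r5c1=3.
Step 33. [r1c5∈{1}] nothing but 1 survives at r1c5, so r1c5=1.
Step 34. [r3c1∈{8}] r3c1 has the single candidate 8 ⇒ r3c1=8.
Step 35. [r1c9∈{3}] r1c9 is down to just 3 ⇒ r1c9=3.
Step 36. [r2c8∈{6}] r2c8 has the single candidate 6, so r2c8=6.
Step 37. [r9c5∈{2}] only 2 remains possible at r9c5. So r9c5=2.
Step 38. [r6c1∈{2}] nothing but 2 survives at r6c1, so r6c1=2.
Step 39. [r3c9∈{7}] only 7 remains possible at r3c9, so r3c9=7.
Step 40. [r9c3∈{1}] r9c3 has the single candidate 1 ⇒ r9c3=1.
Step 41. [r1c8∈{2}] r1c8 has the single candidate 2. So r1c8=2.
Step 42. [r1c6∈{8}] nothing but 8 survives at r1c6 ⇒ r1c6=8.
Step 43. [r9c7∈{9}] r9c7 is down to just 9, so r9c7=9.

Answer: 5 9 6 7 1 8 4 2 3 / 7 1 2 4 5 3 8 6 9 / 8 4 3 6 9 2 5 1 7 / 1 6 4 3 8 9 7 5 2 / 3 5 9 2 6 7 1 4 8 / 2 8 7 1 4 5 3 9 6 / 6 3 5 9 7 1 2 8 4 / 9 2 8 5 3 4 6 7 1 / 4 7 1 8 2 6 9 3 5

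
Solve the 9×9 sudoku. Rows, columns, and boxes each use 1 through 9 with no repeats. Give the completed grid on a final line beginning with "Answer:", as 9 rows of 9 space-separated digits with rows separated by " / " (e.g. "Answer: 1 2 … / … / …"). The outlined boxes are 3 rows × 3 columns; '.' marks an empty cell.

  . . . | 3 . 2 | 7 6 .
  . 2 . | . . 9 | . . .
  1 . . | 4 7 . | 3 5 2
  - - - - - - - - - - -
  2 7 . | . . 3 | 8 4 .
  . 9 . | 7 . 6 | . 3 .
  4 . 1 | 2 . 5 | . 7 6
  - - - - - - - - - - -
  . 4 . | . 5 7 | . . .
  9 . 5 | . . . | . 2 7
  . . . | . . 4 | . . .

Step 1. [r5c3∈{8}] nothing but 8 survives at r5c3 ⇒ r5c3=8.
Step 2. [r8c6∈{1,8}] 1 has one home in col 6: r8c6 ⇒ r8c6=1.
Step 3. [r1c9∈{1,4,8,9}] across box 3, 9 lands solely at r1c9. So r1c9=9.
Step 4. [r9c2∈{1,3,6,8}] col 2 places 1 nowhere but r9c2, so r9c2=1.
Step 5. [r9c5∈{2,3,6,8,9}] 2 has one home in col 5: r9c5, so r9c5=2.
Step 6. [r1c5∈{1,8}] across row 1, 1 lands solely at r1c5. So r1c5=1.
Step 7. [r4c3∈{6}] only 6 remains possible at r4c3 ⇒ r4c3=6.
Step 8. [r5c1∈{5}] r5c1 is down to just 5, so r5c1=5.
Step 9. [r1c1∈{8}] only 8 remains possible at r1c1. So r1c1=8.
Step 10. [r2c9∈{1,4,8}] in col 9, 4 fits only at r2c9. So r2c9=4.
Step 11. [r2c8∈{1,8}] 8 has one home in box 3: r2c8, so r2c8=8.
Step 12. [r8c2∈{3,6,8}] r8c2 is the only open cell in col 2 admitting 8 ⇒ r8c2=8.
Step 13. [r8c4∈{6}] r8c4 has the single candidate 6 ⇒ r8c4=6.
Step 14. [r9c8∈{9}] nothing but 9 survives at r9c8 ⇒ r9c8=9.
Step 15. [r5c9∈{1}] r5c9 is down to just 1 ⇒ r5c9=1.
Step 16. [r9c4∈{8}] r9c4's peers cover all but 8. So r9c4=8.
Step 17. [r4c5∈{9}] r4c5 is down to just 9, so r4c5=9.
Step 18. [r9c7∈{5,6}] in col 7, 5 fits only at r9c7, so r9c7=5.
Step 19. [r9c1∈{3,6,7}] in row 9, 6 fits only at r9c1 ⇒ r9c1=6.
Step 20. [r7c1∈{3}] nothing but 3 survives at r7c1. So r7c1=3.
Step 21. [r7c8∈{1}] only 1 remains possible at r7c8 ⇒ r7c8=1.
Step 22. [r9c3∈{7}] only 7 remains possible at r9c3, so r9c3=7.
Step 23. [r1c3∈{4}] r1c3 is down to just 4 ⇒ r1c3=4.
Step 24. [r3c3∈{9}] r3c3 has the single candidate 9 ⇒ r3c3=9.
Step 25. [r3c6∈{8}] only 8 remains possible at r3c6, so r3c6=8.
Step 26. [r1c2∈{5}] nothing but 5 survives at r1c2 ⇒ r1c2=5.
Step 27. [r7c9∈{8}] nothing but 8 survives at r7c9. So r7c9=8.
Step 28. [r7c3∈{2}] nothing but 2 survives at r7c3. So r7c3=2.
Step 29. [r2c3∈{3}] only 3 remains possible at r2c3 ⇒ r2c3=3.
Step 30. [r2c7∈{1}] r2c7 has the single candidate 1 ⇒ r2c7=1.
Step 31. [r6c5∈{8}] r6c5 is down to just 8, so r6c5=8.
Step 32. [r2c5∈{6}] r2c5's peers cover all but 6, so r2c5=6.
Step 33. [r3c2∈{6}] r3c2 is down to just 6, so r3c2=6.
Step 34. [r5c7∈{2}] r5c7's peers cover all but 2, so r5c7=2.
Step 35. [r5c5∈{4}] r5c5 has the single candidate 4. So r5c5=4.
Step 36. [r6c2∈{3}] r6c2 has the single candidate 3, so r6c2=3.
Step 37. [r6c7∈{9}] r6c7 has the single candidate 9 ⇒ r6c7=9.
Step 38. [r7c7∈{6}] only 6 remains possible at r7c7. So r7c7=6.
Step 39. [r2c4∈{5}] r2c4 has the single candidate 5. So r2c4=5.
Step 40. [r8c7∈{4}] r8c7 has the single candidate 4. So r8c7=4.
Step 41. [r2c1∈{7}] r2c1's peers cover all but 7 ⇒ r2c1=7.
Step 42. [r9c9∈{3}] r9c9's peers cover all but 3, so r9c9=3.
Step 43. [r4c9∈{5}] r4c9's peers cover all but 5, so r4c9=5.
Step 44. [r4c4∈{1}] only 1 remains possible at r4c4, so r4c4=1.
Step 45. [r7c4∈{9}] nothing but 9 survives at r7c4, so r7c4=9.
Step 46. [r8c5∈{3}] r8c5 has the single candidate 3 ⇒ r8c5=3.

Answer: 8 5 4 3 1 2 7 6 9 / 7 2 3 5 6 9 1 8 4 / 1 6 9 4 7 8 3 5 2 / 2 7 6 1 9 3 8 4 5 / 5 9 8 7 4 6 2 3 1 / 4 3 1 2 8 5 9 7 6 / 3 4 2 9 5 7 6 1 8 / 9 8 5 6 3 1 4 2 7 / 6 1 7 8 2 4 5 9 3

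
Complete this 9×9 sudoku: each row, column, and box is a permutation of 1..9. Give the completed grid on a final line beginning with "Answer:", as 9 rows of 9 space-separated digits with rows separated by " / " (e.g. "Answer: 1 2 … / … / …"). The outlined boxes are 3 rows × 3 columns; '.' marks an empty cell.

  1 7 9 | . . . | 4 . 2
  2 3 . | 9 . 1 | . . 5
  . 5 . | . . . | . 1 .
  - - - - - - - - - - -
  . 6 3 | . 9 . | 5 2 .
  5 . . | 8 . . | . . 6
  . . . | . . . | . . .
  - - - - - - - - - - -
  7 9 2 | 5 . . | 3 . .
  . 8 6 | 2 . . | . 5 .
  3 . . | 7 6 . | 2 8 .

Step 1. [r8c1∈{4}] only 4 remains possible at r8c1, so r8c1=4.
Step 2. [r4c1∈{8}] r4c1's peers cover all but 8 ⇒ r4c1=8.
Step 3. [r9c2∈{1}] r9c2 is down to just 1, so r9c2=1.
Step 4. [r3c1∈{6}] r3c1 is down to just 6. So r3c1=6.
Step 5. [r2c7∈{6,7,8}] across col 7, 6 lands solely at r2c7 ⇒ r2c7=6.
Step 6. [r1c8∈{3}] r1c8 has the single candidate 3, so r1c8=3.
Step 7. [r6c9∈{1,3,4,7,8,9}] r6c9 is the only open cell in col 9 admitting 3, so r6c9=3.
Step 8. [r3c9∈{7,8,9}] 8 has one home in col 9: r3c9. So r3c9=8.
Step 9. [r3c3∈{4}] only 4 remains possible at r3c3. So r3c3=4.
Step 10. [r2c5∈{4,7,8}] r2c5 is the only open cell in row 2 admitting 4, so r2c5=4.
Step 11. [r3c7∈{7,9}] across row 3, 9 lands solely at r3c7, so r3c7=9.
Step 12. [r5c8∈{4,7,9}] 9 has one home in row 5: r5c8. So r5c8=9.
Step 13. [r3c4∈{3}] r3c4 has the single candidate 3, so r3c4=3.
Step 14. [r1c4∈{6}] nothing but 6 survives at r1c4. So r1c4=6.
Step 15. [r6c6∈{2,4,5,6,7}] row 6 places 6 nowhere but r6c6 ⇒ r6c6=6.
Step 16. [r6c5∈{1,2,5,7}] 5 has one home in row 6: r6c5. So r6c5=5.
Step 17. [r6c2∈{2,4}] r6c2 is the only open cell in row 6 admitting 2 ⇒ r6c2=2.
Step 18. [r1c5∈{8}] r1c5's peers cover all but 8. So r1c5=8.
Step 19. [r7c5∈{1}] nothing but 1 survives at r7c5. So r7c5=1.
Step 20. [r7c9∈{4}] only 4 remains possible at r7c9. So r7c9=4.
Step 21. [r9c6∈{4,9}] 4 has one home in row 9: r9c6. So r9c6=4.
Step 22. [r4c6∈{7}] r4c6 is down to just 7. So r4c6=7.
Step 23. [r4c9∈{1}] r4c9 is down to just 1 ⇒ r4c9=1.
Step 24. [r5c7∈{7}] only 7 remains possible at r5c7 ⇒ r5c7=7.
Step 25. [r6c4∈{1,4}] r6c4 is the only open cell in col 4 admitting 1, so r6c4=1.
Step 26. [r3c6∈{2}] r3c6 is down to just 2. So r3c6=2.
Step 27. [r8c6∈{3,9}] in col 6, 9 fits only at r8c6 ⇒ r8c6=9.
Step 28. [r5c6∈{3}] r5c6's peers cover all but 3. So r5c6=3.
Step 29. [r6c8∈{4}] r6c8's peers cover all but 4 ⇒ r6c8=4.
Step 30. [r6c1∈{9}] r6c1 has the single candidate 9. So r6c1=9.
Step 31. [r1c6∈{5}] r1c6 has the single candidate 5. So r1c6=5.
Step 32. [r7c6∈{8}] r7c6's peers cover all but 8, so r7c6=8.
Step 33. [r8c7∈{1}] r8c7 is down to just 1 ⇒ r8c7=1.
Step 34. [r5c5∈{2}] only 2 remains possible at r5c5. So r5c5=2.
Step 35. [r9c9∈{9}] nothing but 9 survives at r9c9, so r9c9=9.
Step 36. [r8c5∈{3}] nothing but 3 survives at r8c5 ⇒ r8c5=3.
Step 37. [r2c8∈{7}] r2c8's peers cover all but 7 ⇒ r2c8=7.
Step 38. [r5c2∈{4}] r5c2's peers cover all but 4 ⇒ r5c2=4.
Step 39. [r2c3∈{8}] r2c3's peers cover all but 8. So r2c3=8.
Step 40. [r6c7∈{8}] nothing but 8 survives at r6c7, so r6c7=8.
Step 41. [r6c3∈{7}] nothing but 7 survives at r6c3, so r6c3=7.
Step 42. [r5c3∈{1}] r5c3 is down to just 1 ⇒ r5c3=1.
Step 43. [r4c4∈{4}] only 4 remains possible at r4c4, so r4c4=4.
Step 44. [r8c9∈{7}] r8c9's peers cover all but 7. So r8c9=7.
Step 45. [r7c8∈{6}] r7c8's peers cover all but 6, so r7c8=6.
Step 46. [r3c5∈{7}] nothing but 7 survives at r3c5 ⇒ r3c5=7.
Step 47. [r9c3∈{5}] r9c3's peers cover all but 5 ⇒ r9c3=5.

Answer: 1 7 9 6 8 5 4 3 2 / 2 3 8 9 4 1 6 7 5 / 6 5 4 3 7 2 9 1 8 / 8 6 3 4 9 7 5 2 1 / 5 4 1 8 2 3 7 9 6 / 9 2 7 1 5 6 8 4 3 / 7 9 2 5 1 8 3 6 4 / 4 8 6 2 3 9 1 5 7 / 3 1 5 7 6 4 2 8 9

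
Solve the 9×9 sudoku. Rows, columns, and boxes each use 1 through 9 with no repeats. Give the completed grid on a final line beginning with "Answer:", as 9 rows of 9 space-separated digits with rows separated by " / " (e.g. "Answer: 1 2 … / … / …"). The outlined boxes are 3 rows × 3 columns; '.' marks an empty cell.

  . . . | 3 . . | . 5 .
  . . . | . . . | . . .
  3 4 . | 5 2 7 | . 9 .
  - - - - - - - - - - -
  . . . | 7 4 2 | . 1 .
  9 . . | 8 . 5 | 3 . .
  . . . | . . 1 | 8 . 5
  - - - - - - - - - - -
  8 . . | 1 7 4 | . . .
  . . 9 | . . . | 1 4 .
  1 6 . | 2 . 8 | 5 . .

Step 1. [r2c8∈{2,3,6,7,8}] in col 8, 8 fits only at r2c8. So r2c8=8.
Step 2. [r3c7∈{6}] r3c7 has the single candidate 6 ⇒ r3c7=6.
Step 3. [r5c5∈{6}] r5c5's peers cover all but 6 ⇒ r5c5=6.
Step 4. [r2c9∈{1,2,3,4,7}] r2c9 is the only open cell in row 2 admitting 3, so r2c9=3.
Step 5. [r9c5∈{3,9}] 9 has one home in box 8: r9c5 ⇒ r9c5=9.
Step 6. [r9c9∈{7}] r9c9's peers cover all but 7, so r9c9=7.
Step 7. [r6c1∈{2,4,6,7}] in col 1, 4 fits only at r6c1, so r6c1=4.
Step 8. [r3c3∈{1,8}] row 3 places 8 nowhere but r3c3, so r3c3=8.
Step 9. [r2c5∈{1}] r2c5 is down to just 1, so r2c5=1.
Step 10. [r8c4∈{6}] r8c4 has the single candidate 6. So r8c4=6.
Step 11. [r8c5∈{3,5}] across col 5, 5 lands solely at r8c5 ⇒ r8c5=5.
Step 12. [r4c7∈{9}] nothing but 9 survives at r4c7. So r4c7=9.
Step 13. [r7c7∈{2}] nothing but 2 survives at r7c7, so r7c7=2.
Step 14. [r1c9∈{1,2,4}] box 3 places 2 nowhere but r1c9. So r1c9=2.
Step 15. [r4c9∈{6}] only 6 remains possible at r4c9 ⇒ r4c9=6.
Step 16. [r6c3∈{2,3,6,7}] r6c3 is the only open cell in row 6 admitting 6, so r6c3=6.
Step 17. [r4c1∈{5}] r4c1 has the single candidate 5. So r4c1=5.
Step 18. [r4c3∈{3}] r4c3's peers cover all but 3. So r4c3=3.
Step 19. [r7c3∈{5}] r7c3 is down to just 5 ⇒ r7c3=5.
Step 20. [r2c2∈{2,5,7,9}] across row 2, 5 lands solely at r2c2 ⇒ r2c2=5.
Step 21. [r1c2∈{1,7,9}] in col 2, 9 fits only at r1c2, so r1c2=9.
Step 22. [r5c2∈{1,2,7}] across col 2, 1 lands solely at r5c2, so r5c2=1.
Step 23. [r1c6∈{6}] r1c6 has the single candidate 6. So r1c6=6.
Step 24. [r1c1∈{7}] nothing but 7 survives at r1c1, so r1c1=7.
Step 25. [r8c2∈{2,3,7}] row 8 places 7 nowhere but r8c2 ⇒ r8c2=7.
Step 26. [r2c4∈{4,9}] r2c4 is the only open cell in col 4 admitting 4 ⇒ r2c4=4.
Step 27. [r2c3∈{2}] nothing but 2 survives at r2c3, so r2c3=2.
Step 28. [r6c8∈{2,7}] across row 6, 7 lands solely at r6c8, so r6c8=7.
Step 29. [r7c8∈{3,6}] in row 7, 6 fits only at r7c8. So r7c8=6.
Step 30. [r1c3∈{1}] nothing but 1 survives at r1c3. So r1c3=1.
Step 31. [r2c7∈{7}] only 7 remains possible at r2c7, so r2c7=7.
Step 32. [r2c6∈{9}] only 9 remains possible at r2c6. So r2c6=9.
Step 33. [r9c8∈{3}] nothing but 3 survives at r9c8, so r9c8=3.
Step 34. [r1c7∈{4}] nothing but 4 survives at r1c7 ⇒ r1c7=4.
Step 35. [r8c9∈{8}] only 8 remains possible at r8c9, so r8c9=8.
Step 36. [r8c1∈{2}] nothing but 2 survives at r8c1 ⇒ r8c1=2.
Step 37. [r6c4∈{9}] nothing but 9 survives at r6c4, so r6c4=9.
Step 38. [r5c3∈{7}] r5c3 is down to just 7, so r5c3=7.
Step 39. [r6c5∈{3}] r6c5 is down to just 3. So r6c5=3.
Step 40. [r7c2∈{3}] r7c2 has the single candidate 3 ⇒ r7c2=3.
Step 41. [r3c9∈{1}] r3c9 is down to just 1. So r3c9=1.
Step 42. [r5c9∈{4}] r5c9 is down to just 4 ⇒ r5c9=4.
Step 43. [r4c2∈{8}] nothing but 8 survives at r4c2, so r4c2=8.
Step 44. [r7c9∈{9}] only 9 remains possible at r7c9, so r7c9=9.
Step 45. [r2c1∈{6}] r2c1's peers cover all but 6 ⇒ r2c1=6.
Step 46. [r1c5∈{8}] only 8 remains possible at r1c5 ⇒ r1c5=8.
Step 47. [r9c3∈{4}] only 4 remains possible at r9c3. So r9c3=4.
Step 48. [r5c8∈{2}] r5c8 has the single candidate 2, so r5c8=2.
Step 49. [r6c2∈{2}] r6c2's peers cover all but 2, so r6c2=2.
Step 50. [r8c6∈{3}] only 3 remains possible at r8c6. So r8c6=3.

Answer: 7 9 1 3 8 6 4 5 2 / 6 5 2 4 1 9 7 8 3 / 3 4 8 5 2 7 6 9 1 / 5 8 3 7 4 2 9 1 6 / 9 1 7 8 6 5 3 2 4 / 4 2 6 9 3 1 8 7 5 / 8 3 5 1 7 4 2 6 9 / 2 7 9 6 5 3 1 4 8 / 1 6 4 2 9 8 5 3 7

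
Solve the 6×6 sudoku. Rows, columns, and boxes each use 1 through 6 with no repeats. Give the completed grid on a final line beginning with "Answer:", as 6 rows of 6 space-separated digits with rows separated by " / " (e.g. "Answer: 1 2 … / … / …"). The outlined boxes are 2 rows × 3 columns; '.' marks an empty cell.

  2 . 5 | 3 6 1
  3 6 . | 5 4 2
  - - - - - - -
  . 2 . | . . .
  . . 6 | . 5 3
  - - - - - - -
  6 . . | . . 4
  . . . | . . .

Step 1. [r3c5∈{1}] only 1 remains possible at r3c5, so r3c5=1.
Step 2. [r5c2∈{1,3,5}] 5 has one home in row 5: r5c2, so r5c2=5.
Step 3. [r6c2∈{1,3,4}] col 2 places 3 nowhere but r6c2 ⇒ r6c2=3.
Step 4. [r6c5∈{2}] r6c5 has the single candidate 2, so r6c5=2.
Step 5. [r5c4∈{1}] nothing but 1 survives at r5c4, so r5c4=1.
Step 6. [r6c4∈{6}] r6c4 has the single candidate 6 ⇒ r6c4=6.
Step 7. [r3c4∈{4}] r3c4's peers cover all but 4, so r3c4=4.
Step 8. [r4c2∈{1,4}] col 2 places 1 nowhere but r4c2, so r4c2=1.
Step 9. [r6c1∈{1,4}] col 1 places 1 nowhere but r6c1, so r6c1=1.
Step 10. [r2c3∈{1}] r2c3's peers cover all but 1 ⇒ r2c3=1.
Step 11. [r3c6∈{6}] only 6 remains possible at r3c6. So r3c6=6.
Step 12. [r4c1∈{4}] r4c1 is down to just 4, so r4c1=4.
Step 13. [r5c3∈{2}] only 2 remains possible at r5c3 ⇒ r5c3=2.
Step 14. [r6c3∈{4}] r6c3's peers cover all but 4 ⇒ r6c3=4.
Step 15. [r1c2∈{4}] r1c2 is down to just 4. So r1c2=4.
Step 16. [r4c4∈{2}] r4c4's peers cover all but 2. So r4c4=2.
Step 17. [r5c5∈{3}] nothing but 3 survives at r5c5. So r5c5=3.
Step 18. [r3c1∈{5}] r3c1's peers cover all but 5, so r3c1=5.
Step 19. [r6c6∈{5}] only 5 remains possible at r6c6 ⇒ r6c6=5.
Step 20. [r3c3∈{3}] r3c3 is down to just 3. So r3c3=3.

Answer: 2 4 5 3 6 1 / 3 6 1 5 4 2 / 5 2 3 4 1 6 / 4 1 6 2 5 3 / 6 5 2 1 3 4 / 1 3 4 6 2 5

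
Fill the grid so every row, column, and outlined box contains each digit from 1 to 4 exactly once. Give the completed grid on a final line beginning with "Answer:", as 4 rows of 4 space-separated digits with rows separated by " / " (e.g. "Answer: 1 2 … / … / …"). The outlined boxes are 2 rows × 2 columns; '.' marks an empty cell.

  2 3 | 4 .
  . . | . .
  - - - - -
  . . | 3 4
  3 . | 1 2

Step 1. [r2c1∈{1,4}] in col 1, 4 fits only at r2c1, so r2c1=4.
Step 2. [r2c2∈{1}] r2c2's peers cover all but 1 ⇒ r2c2=1.
Step 3. [r3c2∈{2}] r3c2's peers cover all but 2, so r3c2=2.
Step 4. [r2c3∈{2}] only 2 remains possible at r2c3. So r2c3=2.
Step 5. [r1c4∈{1}] only 1 remains possible at r1c4 ⇒ r1c4=1.
Step 6. [r3c1∈{1}] r3c1 has the single candidate 1, so r3c1=1.
Step 7. [r4c2∈{4}] r4c2 is down to just 4 ⇒ r4c2=4.
Step 8. [r2c4∈{3}] only 3 remains possible at r2c4. So r2c4=3.

Answer: 2 3 4 1 / 4 1 2 3 / 1 2 3 4 / 3 4 1 2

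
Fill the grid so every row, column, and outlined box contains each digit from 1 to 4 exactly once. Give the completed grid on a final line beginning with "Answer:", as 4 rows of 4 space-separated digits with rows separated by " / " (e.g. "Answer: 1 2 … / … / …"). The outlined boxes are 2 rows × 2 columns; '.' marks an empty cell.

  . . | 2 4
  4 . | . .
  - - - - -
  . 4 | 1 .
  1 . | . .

Step 1. [r3c1∈{2,3}] across col 1, 2 lands solely at r3c1 ⇒ r3c1=2.
Step 2. [r4c2∈{3}] r4c2's peers cover all but 3. So r4c2=3.
Step 3. [r2c4∈{1,3}] r2c4 is the only open cell in col 4 admitting 1. So r2c4=1.
Step 4. [r1c2∈{1}] r1c2's peers cover all but 1. So r1c2=1.
Step 5. [r2c3∈{3}] r2c3 has the single candidate 3 ⇒ r2c3=3.
Step 6. [r1c1∈{3}] r1c1 is down to just 3, so r1c1=3.
Step 7. [r3c4∈{3}] r3c4 has the single candidate 3 ⇒ r3c4=3.
Step 8. [r2c2∈{2}] nothing but 2 survives at r2c2, so r2c2=2.
Step 9. [r4c4∈{2}] only 2 remains possible at r4c4. So r4c4=2.
Step 10. [r4c3∈{4}] r4c3's peers cover all but 4 ⇒ r4c3=4.

Answer: 3 1 2 4 / 4 2 3 1 / 2 4 1 3 / 1 3 4 2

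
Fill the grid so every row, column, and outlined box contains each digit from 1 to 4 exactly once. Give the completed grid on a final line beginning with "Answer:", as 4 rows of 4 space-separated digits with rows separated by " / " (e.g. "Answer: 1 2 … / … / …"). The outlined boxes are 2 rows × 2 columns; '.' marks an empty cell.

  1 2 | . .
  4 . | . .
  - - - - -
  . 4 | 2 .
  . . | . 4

Step 1. [r1c4∈{3}] r1c4 has the single candidate 3 ⇒ r1c4=3.
Step 2. [r4c3∈{1,3}] 3 has one home in col 3: r4c3. So r4c3=3.
Step 3. [r2c4∈{1,2}] 2 has one home in row 2: r2c4. So r2c4=2.
Step 4. [r2c3∈{1}] r2c3 is down to just 1, so r2c3=1.
Step 5. [r4c1∈{2}] nothing but 2 survives at r4c1. So r4c1=2.
Step 6. [r4c2∈{1}] nothing but 1 survives at r4c2 ⇒ r4c2=1.
Step 7. [r2c2∈{3}] r2c2 is down to just 3 ⇒ r2c2=3.
Step 8. [r3c4∈{1}] r3c4's peers cover all but 1. So r3c4=1.
Step 9. [r1c3∈{4}] r1c3's peers cover all but 4 ⇒ r1c3=4.
Step 10. [r3c1∈{3}] r3c1 is down to just 3 ⇒ r3c1=3.

Answer: 1 2 4 3 / 4 3 1 2 / 3 4 2 1 / 2 1 3 4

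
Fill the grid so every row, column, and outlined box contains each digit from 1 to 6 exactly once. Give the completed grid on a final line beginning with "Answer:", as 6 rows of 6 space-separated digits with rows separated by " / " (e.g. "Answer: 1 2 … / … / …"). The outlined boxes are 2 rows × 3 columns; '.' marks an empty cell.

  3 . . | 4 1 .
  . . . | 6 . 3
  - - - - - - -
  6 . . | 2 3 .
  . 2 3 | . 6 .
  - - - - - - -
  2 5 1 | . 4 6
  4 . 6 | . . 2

Step 1. [r1c6∈{5}] r1c6 is down to just 5, so r1c6=5.
Step 2. [r6c4∈{1,3,5}] across row 6, 1 lands solely at r6c4 ⇒ r6c4=1.
Step 3. [r3c3∈{4,5}] row 3 places 5 nowhere but r3c3 ⇒ r3c3=5.
Step 4. [r3c2∈{1,4}] box 3 places 4 nowhere but r3c2, so r3c2=4.
Step 5. [r4c1∈{1}] r4c1 has the single candidate 1, so r4c1=1.
Step 6. [r2c5∈{2}] only 2 remains possible at r2c5 ⇒ r2c5=2.
Step 7. [r2c3∈{4}] r2c3 has the single candidate 4 ⇒ r2c3=4.
Step 8. [r6c2∈{3}] nothing but 3 survives at r6c2 ⇒ r6c2=3.
Step 9. [r2c2∈{1}] only 1 remains possible at r2c2. So r2c2=1.
Step 10. [r3c6∈{1}] nothing but 1 survives at r3c6, so r3c6=1.
Step 11. [r2c1∈{5}] r2c1's peers cover all but 5, so r2c1=5.
Step 12. [r1c3∈{2}] r1c3's peers cover all but 2, so r1c3=2.
Step 13. [r5c4∈{3}] r5c4's peers cover all but 3 ⇒ r5c4=3.
Step 14. [r6c5∈{5}] only 5 remains possible at r6c5 ⇒ r6c5=5.
Step 15. [r4c4∈{5}] r4c4's peers cover all but 5. So r4c4=5.
Step 16. [r1c2∈{6}] nothing but 6 survives at r1c2 ⇒ r1c2=6.
Step 17. [r4c6∈{4}] nothing but 4 survives at r4c6. So r4c6=4.

Answer: 3 6 2 4 1 5 / 5 1 4 6 2 3 / 6 4 5 2 3 1 / 1 2 3 5 6 4 / 2 5 1 3 4 6 / 4 3 6 1 5 2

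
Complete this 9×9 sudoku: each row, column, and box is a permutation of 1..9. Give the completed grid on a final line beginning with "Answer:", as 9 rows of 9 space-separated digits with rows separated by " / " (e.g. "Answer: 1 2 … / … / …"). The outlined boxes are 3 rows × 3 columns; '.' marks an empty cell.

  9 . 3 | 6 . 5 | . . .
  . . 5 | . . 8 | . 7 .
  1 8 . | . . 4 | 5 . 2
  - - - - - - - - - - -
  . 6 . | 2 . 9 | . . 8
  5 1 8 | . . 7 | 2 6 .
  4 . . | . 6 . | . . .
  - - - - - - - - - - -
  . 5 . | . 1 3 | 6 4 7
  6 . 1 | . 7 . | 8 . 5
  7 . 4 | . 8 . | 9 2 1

Step 1. [r1c9∈{4}] r1c9 is down to just 4, so r1c9=4.
Step 2. [r2c1∈{2}] nothing but 2 survives at r2c1 ⇒ r2c1=2.
Step 3. [r8c8∈{3}] nothing but 3 survives at r8c8 ⇒ r8c8=3.
Step 4. [r4c5∈{3,4,5}] r4c5 is the only open cell in col 5 admitting 5. So r4c5=5.
Step 5. [r1c7∈{1}] nothing but 1 survives at r1c7 ⇒ r1c7=1.
Step 6. [r2c7∈{3}] r2c7's peers cover all but 3 ⇒ r2c7=3.
Step 7. [r3c8∈{9}] r3c8's peers cover all but 9. So r3c8=9.
Step 8. [r4c3∈{7}] nothing but 7 survives at r4c3, so r4c3=7.
Step 9. [r7c4∈{9}] r7c4's peers cover all but 9 ⇒ r7c4=9.
Step 10. [r6c3∈{2,9}] 9 has one home in col 3: r6c3. So r6c3=9.
Step 11. [r6c9∈{3}] nothing but 3 survives at r6c9 ⇒ r6c9=3.
Step 12. [r3c5∈{3}] nothing but 3 survives at r3c5, so r3c5=3.
Step 13. [r6c6∈{1}] r6c6 is down to just 1 ⇒ r6c6=1.
Step 14. [r5c4∈{3,4}] across row 5, 3 lands solely at r5c4 ⇒ r5c4=3.
Step 15. [r7c3∈{2}] r7c3 has the single candidate 2. So r7c3=2.
Step 16. [r5c9∈{9}] only 9 remains possible at r5c9, so r5c9=9.
Step 17. [r2c5∈{9}] r2c5's peers cover all but 9, so r2c5=9.
Step 18. [r8c6∈{2}] r8c6 is down to just 2 ⇒ r8c6=2.
Step 19. [r9c2∈{3}] r9c2 is down to just 3. So r9c2=3.
Step 20. [r3c4∈{7}] only 7 remains possible at r3c4, so r3c4=7.
Step 21. [r2c4∈{1}] r2c4's peers cover all but 1. So r2c4=1.
Step 22. [r6c2∈{2}] only 2 remains possible at r6c2, so r6c2=2.
Step 23. [r1c5∈{2}] nothing but 2 survives at r1c5. So r1c5=2.
Step 24. [r4c1∈{3}] r4c1's peers cover all but 3, so r4c1=3.
Step 25. [r1c2∈{7}] r1c2 is down to just 7 ⇒ r1c2=7.
Step 26. [r7c1∈{8}] r7c1 has the single candidate 8. So r7c1=8.
Step 27. [r4c7∈{4}] nothing but 4 survives at r4c7 ⇒ r4c7=4.
Step 28. [r3c3∈{6}] r3c3 has the single candidate 6 ⇒ r3c3=6.
Step 29. [r9c6∈{6}] r9c6's peers cover all but 6. So r9c6=6.
Step 30. [r9c4∈{5}] r9c4 is down to just 5. So r9c4=5.
Step 31. [r8c2∈{9}] nothing but 9 survives at r8c2 ⇒ r8c2=9.
Step 32. [r6c8∈{5}] r6c8 has the single candidate 5, so r6c8=5.
Step 33. [r5c5∈{4}] nothing but 4 survives at r5c5. So r5c5=4.
Step 34. [r2c9∈{6}] r2c9 has the single candidate 6 ⇒ r2c9=6.
Step 35. [r8c4∈{4}] nothing but 4 survives at r8c4. So r8c4=4.
Step 36. [r4c8∈{1}] r4c8 is down to just 1. So r4c8=1.
Step 37. [r6c4∈{8}] r6c4's peers cover all but 8, so r6c4=8.
Step 38. [r1c8∈{8}] r1c8's peers cover all but 8 ⇒ r1c8=8.
Step 39. [r2c2∈{4}] r2c2's peers cover all but 4. So r2c2=4.
Step 40. [r6c7∈{7}] r6c7 has the single candidate 7. So r6c7=7.

Answer: 9 7 3 6 2 5 1 8 4 / 2 4 5 1 9 8 3 7 6 / 1 8 6 7 3 4 5 9 2 / 3 6 7 2 5 9 4 1 8 / 5 1 8 3 4 7 2 6 9 / 4 2 9 8 6 1 7 5 3 / 8 5 2 9 1 3 6 4 7 / 6 9 1 4 7 2 8 3 5 / 7 3 4 5 8 6 9 2 1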